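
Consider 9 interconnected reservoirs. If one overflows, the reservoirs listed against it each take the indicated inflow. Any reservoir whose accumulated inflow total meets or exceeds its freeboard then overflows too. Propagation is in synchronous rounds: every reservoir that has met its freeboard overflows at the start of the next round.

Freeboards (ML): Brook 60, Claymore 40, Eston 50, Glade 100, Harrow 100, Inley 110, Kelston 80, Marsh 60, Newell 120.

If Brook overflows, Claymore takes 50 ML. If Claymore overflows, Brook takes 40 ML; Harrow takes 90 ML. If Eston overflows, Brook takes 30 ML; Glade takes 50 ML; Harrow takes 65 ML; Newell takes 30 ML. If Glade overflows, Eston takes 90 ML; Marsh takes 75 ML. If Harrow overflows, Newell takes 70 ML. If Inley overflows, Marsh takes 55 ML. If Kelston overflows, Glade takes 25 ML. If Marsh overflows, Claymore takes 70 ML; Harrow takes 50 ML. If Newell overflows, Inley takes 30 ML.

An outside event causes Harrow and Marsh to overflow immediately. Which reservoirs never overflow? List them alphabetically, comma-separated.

Round 1 — Harrow, Marsh overflow (initial).
  Claymore: +70 → 70 ≥ 40
  Newell: +70 → 70 < 120
Round 2 — Claymore overflows.
  Brook: +40 → 40 < 60
No further overflows.

Brook, Eston, Glade, Inley, Kelston, Newell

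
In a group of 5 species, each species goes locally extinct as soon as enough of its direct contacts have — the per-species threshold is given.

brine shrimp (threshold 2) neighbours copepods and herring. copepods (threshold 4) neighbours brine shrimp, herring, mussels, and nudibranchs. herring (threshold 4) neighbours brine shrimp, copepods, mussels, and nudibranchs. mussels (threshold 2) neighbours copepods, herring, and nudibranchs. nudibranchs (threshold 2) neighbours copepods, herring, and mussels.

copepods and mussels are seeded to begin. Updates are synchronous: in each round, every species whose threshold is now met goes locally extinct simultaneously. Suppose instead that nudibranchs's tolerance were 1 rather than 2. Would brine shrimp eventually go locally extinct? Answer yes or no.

no

With nudibranchs's tolerance at 1:
Round 1 — copepods, mussels go locally extinct (initial).
Round 2 — checking thresholds:
  brine shrimp: 1 of 2 neighbours < 2, holds.
  herring: 2 of 4 neighbours < 4, holds.
  nudibranchs: 2 of 3 neighbours ≥ 1, goes locally extinct.
Round 3 — no new extinctions; cascade stops.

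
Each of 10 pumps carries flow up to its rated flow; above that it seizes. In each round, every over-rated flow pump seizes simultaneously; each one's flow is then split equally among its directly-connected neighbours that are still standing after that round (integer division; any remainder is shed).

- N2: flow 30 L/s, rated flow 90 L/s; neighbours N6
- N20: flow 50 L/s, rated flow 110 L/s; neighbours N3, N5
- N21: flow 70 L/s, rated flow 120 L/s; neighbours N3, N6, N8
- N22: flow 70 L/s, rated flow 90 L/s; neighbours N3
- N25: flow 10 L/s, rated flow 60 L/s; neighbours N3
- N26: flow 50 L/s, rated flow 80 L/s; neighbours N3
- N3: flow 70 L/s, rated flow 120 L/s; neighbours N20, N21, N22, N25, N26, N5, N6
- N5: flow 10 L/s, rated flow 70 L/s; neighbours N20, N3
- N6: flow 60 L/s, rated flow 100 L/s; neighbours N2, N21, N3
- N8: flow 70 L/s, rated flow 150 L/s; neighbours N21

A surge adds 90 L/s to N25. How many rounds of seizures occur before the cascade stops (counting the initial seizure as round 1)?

3

Round 1 — N25 at 100 > 60. N25 seizes.
  N25 sheds 100 L/s to N3: 100 each.
    N3: 70+100 = 170 > 120
Round 2 — N3 seizes.
  N3 sheds 170 L/s to N20, N21, N22, N26, N5, N6: 28 each (2 lost).
    N20: 50+28 = 78 ≤ 110
    N21: 70+28 = 98 ≤ 120
    N22: 70+28 = 98 > 90
    N26: 50+28 = 78 ≤ 80
    N5: 10+28 = 38 ≤ 70
    N6: 60+28 = 88 ≤ 100
Round 3 — N22 seizes.
  N22 sheds 98 L/s: no online neighbours, lost.
No further seizures.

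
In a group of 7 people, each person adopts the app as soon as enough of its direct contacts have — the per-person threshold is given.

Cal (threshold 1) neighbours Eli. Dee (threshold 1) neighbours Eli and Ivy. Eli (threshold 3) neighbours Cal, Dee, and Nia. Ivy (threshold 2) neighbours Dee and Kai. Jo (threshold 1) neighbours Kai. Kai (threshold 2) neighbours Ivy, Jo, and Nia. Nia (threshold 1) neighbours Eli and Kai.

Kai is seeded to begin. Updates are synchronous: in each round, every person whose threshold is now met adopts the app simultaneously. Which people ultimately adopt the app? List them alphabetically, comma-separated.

Jo, Kai, Nia

Round 1 — Kai adopts the app (initial).
Round 2 — checking thresholds:
  Ivy: 1 of 2 neighbours < 2, holds.
  Jo: 1 of 1 neighbours ≥ 1, adopts the app.
  Nia: 1 of 2 neighbours ≥ 1, adopts the app.
Round 3 — no new adoptions; cascade stops.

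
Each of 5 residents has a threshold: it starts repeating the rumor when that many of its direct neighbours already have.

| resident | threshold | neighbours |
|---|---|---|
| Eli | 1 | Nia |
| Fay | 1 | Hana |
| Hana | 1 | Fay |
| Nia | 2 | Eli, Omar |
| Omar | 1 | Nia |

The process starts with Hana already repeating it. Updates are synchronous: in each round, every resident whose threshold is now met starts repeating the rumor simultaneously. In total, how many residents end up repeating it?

Round 1 — Hana starts repeating the rumor (initial).
Round 2 — checking thresholds:
  Fay: 1 of 1 neighbours ≥ 1, starts repeating the rumor.
Round 3 — no new spreads; cascade stops.

2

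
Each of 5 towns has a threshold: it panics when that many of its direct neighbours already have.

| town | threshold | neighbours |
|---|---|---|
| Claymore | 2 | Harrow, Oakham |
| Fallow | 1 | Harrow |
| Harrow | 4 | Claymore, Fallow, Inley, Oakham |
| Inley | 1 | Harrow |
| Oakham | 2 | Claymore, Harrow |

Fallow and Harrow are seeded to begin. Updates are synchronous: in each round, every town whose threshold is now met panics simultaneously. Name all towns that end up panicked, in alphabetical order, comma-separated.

Fallow, Harrow, Inley

Round 1 — Fallow, Harrow panic (initial).
Round 2 — checking thresholds:
  Claymore: 1 of 2 neighbours < 2, below threshold.
  Inley: 1 of 1 neighbours ≥ 1, panics.
  Oakham: 1 of 2 neighbours < 2, below threshold.
Round 3 — no new panics; cascade stops.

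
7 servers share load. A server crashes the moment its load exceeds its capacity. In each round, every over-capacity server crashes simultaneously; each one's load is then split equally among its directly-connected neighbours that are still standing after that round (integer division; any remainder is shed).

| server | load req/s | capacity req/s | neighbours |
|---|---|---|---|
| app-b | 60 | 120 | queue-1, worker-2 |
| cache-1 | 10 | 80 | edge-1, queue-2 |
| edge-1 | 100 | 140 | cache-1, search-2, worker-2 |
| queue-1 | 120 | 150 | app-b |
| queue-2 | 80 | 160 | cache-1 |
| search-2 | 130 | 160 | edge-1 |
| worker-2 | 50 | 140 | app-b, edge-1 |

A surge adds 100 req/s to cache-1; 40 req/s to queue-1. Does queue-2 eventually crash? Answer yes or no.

Round 1 — cache-1 at 110 > 80; queue-1 at 160 > 150. cache-1, queue-1 crash.
  cache-1 sheds 110 req/s to edge-1, queue-2: 55 each.
    edge-1: 100+55 = 155 > 140
    queue-2: 80+55 = 135 ≤ 160
  queue-1 sheds 160 req/s to app-b: 160 each.
    app-b: 60+160 = 220 > 120
Round 2 — app-b, edge-1 crash.
  app-b sheds 220 req/s to worker-2: 220 each.
    worker-2: 50+220 = 270 > 140
  edge-1 sheds 155 req/s to search-2, worker-2: 77 each (1 lost).
    search-2: 130+77 = 207 > 160
    worker-2: 270+77 = 347 > 140
Round 3 — search-2, worker-2 crash.
  search-2 sheds 207 req/s: no online neighbours, lost.
  worker-2 sheds 347 req/s: no online neighbours, lost.
No further crashes.

no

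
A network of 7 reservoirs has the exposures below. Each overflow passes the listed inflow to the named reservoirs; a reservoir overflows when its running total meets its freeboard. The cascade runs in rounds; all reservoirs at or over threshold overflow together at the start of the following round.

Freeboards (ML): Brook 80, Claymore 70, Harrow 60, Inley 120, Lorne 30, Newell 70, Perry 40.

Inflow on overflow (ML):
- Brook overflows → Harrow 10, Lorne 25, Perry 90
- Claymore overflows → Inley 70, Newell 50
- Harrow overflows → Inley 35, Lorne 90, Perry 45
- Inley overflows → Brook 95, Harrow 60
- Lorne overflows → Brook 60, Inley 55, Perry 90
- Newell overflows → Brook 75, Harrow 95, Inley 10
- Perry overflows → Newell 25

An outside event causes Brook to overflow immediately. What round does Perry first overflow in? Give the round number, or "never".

2

Round 1 — Brook overflows (initial).
  Harrow: +10 → 10 < 60
  Lorne: +25 → 25 < 30
  Perry: +90 → 90 ≥ 40
Round 2 — Perry overflows.
  Newell: +25 → 25 < 70
No further overflows.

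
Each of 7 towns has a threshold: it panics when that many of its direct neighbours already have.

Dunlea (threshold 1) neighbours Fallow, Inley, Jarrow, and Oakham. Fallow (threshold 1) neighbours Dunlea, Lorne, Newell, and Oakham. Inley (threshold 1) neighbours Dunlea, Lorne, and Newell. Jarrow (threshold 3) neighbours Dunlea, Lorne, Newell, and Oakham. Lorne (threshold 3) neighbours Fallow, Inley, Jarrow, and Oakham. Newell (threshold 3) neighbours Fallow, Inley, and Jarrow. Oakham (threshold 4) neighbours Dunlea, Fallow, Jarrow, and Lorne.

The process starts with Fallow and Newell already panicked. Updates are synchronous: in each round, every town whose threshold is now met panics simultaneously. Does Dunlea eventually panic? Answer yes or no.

yes

Round 1 — Fallow, Newell panic (initial).
Round 2 — checking thresholds:
  Dunlea: 1 of 4 neighbours ≥ 1, panics.
  Inley: 1 of 3 neighbours ≥ 1, panics.
  Jarrow: 1 of 4 neighbours < 3, below threshold.
  Lorne: 1 of 4 neighbours < 3, below threshold.
  Oakham: 1 of 4 neighbours < 4, below threshold.
Round 3 — no new panics; cascade stops.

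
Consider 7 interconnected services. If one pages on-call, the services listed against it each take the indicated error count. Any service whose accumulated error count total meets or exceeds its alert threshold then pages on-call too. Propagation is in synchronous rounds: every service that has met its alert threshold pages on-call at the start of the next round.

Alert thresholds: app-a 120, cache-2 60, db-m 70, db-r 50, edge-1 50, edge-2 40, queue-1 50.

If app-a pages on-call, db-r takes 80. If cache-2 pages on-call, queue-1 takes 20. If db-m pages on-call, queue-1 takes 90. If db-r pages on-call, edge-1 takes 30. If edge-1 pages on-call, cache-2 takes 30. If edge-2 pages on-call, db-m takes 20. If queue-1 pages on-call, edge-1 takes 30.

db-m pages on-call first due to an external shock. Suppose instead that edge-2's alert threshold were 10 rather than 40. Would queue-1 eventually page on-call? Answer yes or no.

With edge-2's alert threshold at 10:
Round 1 — db-m pages on-call (initial).
  queue-1: +90 → 90 ≥ 50
Round 2 — queue-1 pages on-call.
  edge-1: +30 → 30 < 50
No further pages.

yes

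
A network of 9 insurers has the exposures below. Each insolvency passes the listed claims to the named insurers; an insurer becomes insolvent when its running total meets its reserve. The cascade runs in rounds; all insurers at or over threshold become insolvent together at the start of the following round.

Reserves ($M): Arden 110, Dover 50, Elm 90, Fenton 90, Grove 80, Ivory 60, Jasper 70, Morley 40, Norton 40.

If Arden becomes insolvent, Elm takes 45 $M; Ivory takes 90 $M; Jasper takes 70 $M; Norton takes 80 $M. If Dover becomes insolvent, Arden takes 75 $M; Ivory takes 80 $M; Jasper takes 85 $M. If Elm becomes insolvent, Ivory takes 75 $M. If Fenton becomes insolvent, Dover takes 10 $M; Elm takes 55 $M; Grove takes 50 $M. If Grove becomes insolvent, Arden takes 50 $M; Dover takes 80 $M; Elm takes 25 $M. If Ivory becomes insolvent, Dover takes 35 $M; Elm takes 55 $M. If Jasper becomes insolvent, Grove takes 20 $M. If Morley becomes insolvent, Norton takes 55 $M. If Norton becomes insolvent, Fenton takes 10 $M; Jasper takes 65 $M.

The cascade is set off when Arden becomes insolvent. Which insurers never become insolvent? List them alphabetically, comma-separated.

Dover, Fenton, Grove, Morley

Round 1 — Arden becomes insolvent (initial).
  Elm: +45 → 45 < 90
  Ivory: +90 → 90 ≥ 60
  Jasper: +70 → 70 ≥ 70
  Norton: +80 → 80 ≥ 40
Round 2 — Ivory, Jasper, Norton become insolvent.
  Dover: +35 → 35 < 50
  Elm: +55 → 100 ≥ 90
  Fenton: +10 → 10 < 90
  Grove: +20 → 20 < 80
Round 3 — Elm becomes insolvent.
No further insolvencies.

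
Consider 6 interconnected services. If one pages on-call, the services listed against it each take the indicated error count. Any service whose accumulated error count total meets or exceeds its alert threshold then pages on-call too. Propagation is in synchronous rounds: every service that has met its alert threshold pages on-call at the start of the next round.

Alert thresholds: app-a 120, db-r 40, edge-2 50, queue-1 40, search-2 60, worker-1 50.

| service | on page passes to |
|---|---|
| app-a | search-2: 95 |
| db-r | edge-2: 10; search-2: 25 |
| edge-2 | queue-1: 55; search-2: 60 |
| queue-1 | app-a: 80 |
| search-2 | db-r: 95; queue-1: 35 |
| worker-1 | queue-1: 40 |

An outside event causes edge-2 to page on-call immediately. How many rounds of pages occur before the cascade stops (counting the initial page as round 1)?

Round 1 — edge-2 pages on-call (initial).
  queue-1: +55 → 55 ≥ 40
  search-2: +60 → 60 ≥ 60
Round 2 — queue-1, search-2 page on-call.
  app-a: +80 → 80 < 120
  db-r: +95 → 95 ≥ 40
Round 3 — db-r pages on-call.
No further pages.

3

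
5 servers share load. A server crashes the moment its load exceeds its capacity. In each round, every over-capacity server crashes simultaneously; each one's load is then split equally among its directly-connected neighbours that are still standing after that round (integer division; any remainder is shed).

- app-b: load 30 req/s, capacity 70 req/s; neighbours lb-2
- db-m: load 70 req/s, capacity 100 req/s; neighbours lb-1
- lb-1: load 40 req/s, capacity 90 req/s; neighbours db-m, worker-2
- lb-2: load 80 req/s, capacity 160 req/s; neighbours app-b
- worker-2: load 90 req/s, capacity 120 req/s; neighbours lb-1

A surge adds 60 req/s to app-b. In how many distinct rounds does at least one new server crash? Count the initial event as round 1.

2

Round 1 — app-b at 90 > 70. app-b crashes.
  app-b sheds 90 req/s to lb-2: 90 each.
    lb-2: 80+90 = 170 > 160
Round 2 — lb-2 crashes.
  lb-2 sheds 170 req/s: no online neighbours, lost.
No further crashes.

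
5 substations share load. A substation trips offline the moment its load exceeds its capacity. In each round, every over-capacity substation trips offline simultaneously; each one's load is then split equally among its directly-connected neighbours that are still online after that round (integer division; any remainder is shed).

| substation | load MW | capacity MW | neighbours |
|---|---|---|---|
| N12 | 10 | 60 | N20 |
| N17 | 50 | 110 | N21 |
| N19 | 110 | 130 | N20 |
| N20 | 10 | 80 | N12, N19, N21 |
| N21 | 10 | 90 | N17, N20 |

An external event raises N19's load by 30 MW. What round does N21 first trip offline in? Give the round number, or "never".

never

Round 1 — N19 at 140 > 130. N19 trips offline.
  N19 sheds 140 MW to N20: 140 each.
    N20: 10+140 = 150 > 80
Round 2 — N20 trips offline.
  N20 sheds 150 MW to N12, N21: 75 each.
    N12: 10+75 = 85 > 60
    N21: 10+75 = 85 ≤ 90
Round 3 — N12 trips offline.
  N12 sheds 85 MW: no online neighbours, lost.
No further trips.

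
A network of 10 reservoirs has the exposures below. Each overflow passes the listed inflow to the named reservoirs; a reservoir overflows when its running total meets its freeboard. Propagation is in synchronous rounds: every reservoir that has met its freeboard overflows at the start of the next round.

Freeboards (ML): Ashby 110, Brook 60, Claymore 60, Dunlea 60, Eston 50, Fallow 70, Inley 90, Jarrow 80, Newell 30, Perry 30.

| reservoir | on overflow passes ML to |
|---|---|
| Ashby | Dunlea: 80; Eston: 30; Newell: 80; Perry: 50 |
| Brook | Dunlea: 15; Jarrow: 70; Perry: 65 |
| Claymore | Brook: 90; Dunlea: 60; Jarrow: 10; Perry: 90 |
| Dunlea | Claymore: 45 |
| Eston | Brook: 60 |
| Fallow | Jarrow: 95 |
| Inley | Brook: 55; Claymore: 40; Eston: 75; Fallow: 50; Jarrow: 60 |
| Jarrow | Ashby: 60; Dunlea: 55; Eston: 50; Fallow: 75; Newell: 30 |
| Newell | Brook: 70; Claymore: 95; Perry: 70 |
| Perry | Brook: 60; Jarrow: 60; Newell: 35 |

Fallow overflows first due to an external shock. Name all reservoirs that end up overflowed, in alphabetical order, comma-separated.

Round 1 — Fallow overflows (initial).
  Jarrow: +95 → 95 ≥ 80
Round 2 — Jarrow overflows.
  Ashby: +60 → 60 < 110
  Dunlea: +55 → 55 < 60
  Eston: +50 → 50 ≥ 50
  Newell: +30 → 30 ≥ 30
Round 3 — Eston, Newell overflow.
  Brook: +60+70 → 130 ≥ 60
  Claymore: +95 → 95 ≥ 60
  Perry: +70 → 70 ≥ 30
Round 4 — Brook, Claymore, Perry overflow.
  Dunlea: +15+60 → 130 ≥ 60
Round 5 — Dunlea overflows.
No further overflows.

Brook, Claymore, Dunlea, Eston, Fallow, Jarrow, Newell, Perry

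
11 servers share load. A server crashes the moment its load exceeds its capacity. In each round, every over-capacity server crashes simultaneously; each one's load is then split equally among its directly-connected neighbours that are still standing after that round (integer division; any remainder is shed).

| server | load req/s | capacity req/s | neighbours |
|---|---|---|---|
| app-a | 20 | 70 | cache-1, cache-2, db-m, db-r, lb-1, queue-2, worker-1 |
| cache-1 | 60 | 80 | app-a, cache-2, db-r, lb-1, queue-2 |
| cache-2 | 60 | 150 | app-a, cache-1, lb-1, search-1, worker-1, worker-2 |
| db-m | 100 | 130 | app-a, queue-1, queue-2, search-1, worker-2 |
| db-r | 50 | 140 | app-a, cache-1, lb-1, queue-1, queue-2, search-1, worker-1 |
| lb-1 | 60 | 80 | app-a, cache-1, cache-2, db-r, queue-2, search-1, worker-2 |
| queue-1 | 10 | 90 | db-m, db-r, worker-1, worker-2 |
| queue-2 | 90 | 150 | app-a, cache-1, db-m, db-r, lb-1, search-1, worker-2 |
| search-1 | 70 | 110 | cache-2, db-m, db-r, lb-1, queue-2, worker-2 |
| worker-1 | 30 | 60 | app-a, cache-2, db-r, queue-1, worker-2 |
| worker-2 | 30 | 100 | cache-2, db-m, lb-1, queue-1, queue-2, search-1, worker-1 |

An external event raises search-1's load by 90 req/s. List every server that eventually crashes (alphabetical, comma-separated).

lb-1, search-1

Round 1 — search-1 at 160 > 110. search-1 crashes.
  search-1 sheds 160 req/s to cache-2, db-m, db-r, lb-1, queue-2, worker-2: 26 each (4 lost).
    cache-2: 60+26 = 86 ≤ 150
    db-m: 100+26 = 126 ≤ 130
    db-r: 50+26 = 76 ≤ 140
    lb-1: 60+26 = 86 > 80
    queue-2: 90+26 = 116 ≤ 150
    worker-2: 30+26 = 56 ≤ 100
Round 2 — lb-1 crashes.
  lb-1 sheds 86 req/s to app-a, cache-1, cache-2, db-r, queue-2, worker-2: 14 each (2 lost).
    app-a: 20+14 = 34 ≤ 70
    cache-1: 60+14 = 74 ≤ 80
    cache-2: 86+14 = 100 ≤ 150
    db-r: 76+14 = 90 ≤ 140
    queue-2: 116+14 = 130 ≤ 150
    worker-2: 56+14 = 70 ≤ 100
No further crashes.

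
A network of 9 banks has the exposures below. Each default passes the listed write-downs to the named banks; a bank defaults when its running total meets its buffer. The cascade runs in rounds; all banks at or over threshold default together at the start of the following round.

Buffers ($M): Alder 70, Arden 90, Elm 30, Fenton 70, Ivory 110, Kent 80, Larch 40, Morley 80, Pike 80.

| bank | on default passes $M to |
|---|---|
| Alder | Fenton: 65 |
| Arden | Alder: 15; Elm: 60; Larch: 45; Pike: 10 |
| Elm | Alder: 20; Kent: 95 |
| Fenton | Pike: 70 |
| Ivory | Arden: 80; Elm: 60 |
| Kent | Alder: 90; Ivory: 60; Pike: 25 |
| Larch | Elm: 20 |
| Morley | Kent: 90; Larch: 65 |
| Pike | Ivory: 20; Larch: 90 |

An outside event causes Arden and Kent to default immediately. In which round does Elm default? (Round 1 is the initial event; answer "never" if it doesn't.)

2

Round 1 — Arden, Kent default (initial).
  Alder: +15+90 → 105 ≥ 70
  Elm: +60 → 60 ≥ 30
  Ivory: +60 → 60 < 110
  Larch: +45 → 45 ≥ 40
  Pike: +10+25 → 35 < 80
Round 2 — Alder, Elm, Larch default.
  Fenton: +65 → 65 < 70
No further defaults.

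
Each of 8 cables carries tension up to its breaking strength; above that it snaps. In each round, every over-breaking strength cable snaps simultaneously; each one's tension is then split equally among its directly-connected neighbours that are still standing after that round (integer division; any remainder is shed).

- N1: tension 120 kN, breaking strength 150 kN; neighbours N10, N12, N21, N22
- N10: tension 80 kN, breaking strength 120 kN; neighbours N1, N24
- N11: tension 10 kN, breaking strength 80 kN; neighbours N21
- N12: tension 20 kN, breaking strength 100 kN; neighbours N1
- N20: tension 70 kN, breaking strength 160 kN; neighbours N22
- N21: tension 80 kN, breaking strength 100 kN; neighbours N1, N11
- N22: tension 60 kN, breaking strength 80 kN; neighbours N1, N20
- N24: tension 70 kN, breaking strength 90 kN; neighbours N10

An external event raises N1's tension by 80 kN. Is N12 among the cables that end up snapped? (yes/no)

Round 1 — N1 at 200 > 150. N1 snaps.
  N1 sheds 200 kN to N10, N12, N21, N22: 50 each.
    N10: 80+50 = 130 > 120
    N12: 20+50 = 70 ≤ 100
    N21: 80+50 = 130 > 100
    N22: 60+50 = 110 > 80
Round 2 — N10, N21, N22 snap.
  N10 sheds 130 kN to N24: 130 each.
    N24: 70+130 = 200 > 90
  N21 sheds 130 kN to N11: 130 each.
    N11: 10+130 = 140 > 80
  N22 sheds 110 kN to N20: 110 each.
    N20: 70+110 = 180 > 160
Round 3 — N11, N20, N24 snap.
  N11 sheds 140 kN: no online neighbours, lost.
  N20 sheds 180 kN: no online neighbours, lost.
  N24 sheds 200 kN: no online neighbours, lost.
No further breaks.

no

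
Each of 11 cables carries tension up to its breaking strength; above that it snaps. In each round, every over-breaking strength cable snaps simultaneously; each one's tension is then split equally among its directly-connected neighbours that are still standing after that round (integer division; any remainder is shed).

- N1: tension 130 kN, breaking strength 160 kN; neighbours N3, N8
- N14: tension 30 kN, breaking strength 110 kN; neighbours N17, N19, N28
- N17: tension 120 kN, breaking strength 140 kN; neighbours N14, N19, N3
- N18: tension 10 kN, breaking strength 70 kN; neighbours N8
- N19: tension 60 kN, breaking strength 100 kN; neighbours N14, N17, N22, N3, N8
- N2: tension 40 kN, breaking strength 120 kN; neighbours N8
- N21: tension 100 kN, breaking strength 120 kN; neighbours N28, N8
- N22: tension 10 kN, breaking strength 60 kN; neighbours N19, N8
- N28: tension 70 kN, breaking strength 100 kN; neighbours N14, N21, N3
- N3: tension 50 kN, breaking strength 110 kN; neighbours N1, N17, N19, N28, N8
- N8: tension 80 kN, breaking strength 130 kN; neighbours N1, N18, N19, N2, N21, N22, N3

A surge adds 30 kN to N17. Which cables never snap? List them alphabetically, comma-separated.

Round 1 — N17 at 150 > 140. N17 snaps.
  N17 sheds 150 kN to N14, N19, N3: 50 each.
    N14: 30+50 = 80 ≤ 110
    N19: 60+50 = 110 > 100
    N3: 50+50 = 100 ≤ 110
Round 2 — N19 snaps.
  N19 sheds 110 kN to N14, N22, N3, N8: 27 each (2 lost).
    N14: 80+27 = 107 ≤ 110
    N22: 10+27 = 37 ≤ 60
    N3: 100+27 = 127 > 110
    N8: 80+27 = 107 ≤ 130
Round 3 — N3 snaps.
  N3 sheds 127 kN to N1, N28, N8: 42 each (1 lost).
    N1: 130+42 = 172 > 160
    N28: 70+42 = 112 > 100
    N8: 107+42 = 149 > 130
Round 4 — N1, N28, N8 snap.
  N1 sheds 172 kN: no online neighbours, lost.
  N28 sheds 112 kN to N14, N21: 56 each.
    N14: 107+56 = 163 > 110
    N21: 100+56 = 156 > 120
  N8 sheds 149 kN to N18, N2, N21, N22: 37 each (1 lost).
    N18: 10+37 = 47 ≤ 70
    N2: 40+37 = 77 ≤ 120
    N21: 156+37 = 193 > 120
    N22: 37+37 = 74 > 60
Round 5 — N14, N21, N22 snap.
  N14 sheds 163 kN: no online neighbours, lost.
  N21 sheds 193 kN: no online neighbours, lost.
  N22 sheds 74 kN: no online neighbours, lost.
No further breaks.

N18, N2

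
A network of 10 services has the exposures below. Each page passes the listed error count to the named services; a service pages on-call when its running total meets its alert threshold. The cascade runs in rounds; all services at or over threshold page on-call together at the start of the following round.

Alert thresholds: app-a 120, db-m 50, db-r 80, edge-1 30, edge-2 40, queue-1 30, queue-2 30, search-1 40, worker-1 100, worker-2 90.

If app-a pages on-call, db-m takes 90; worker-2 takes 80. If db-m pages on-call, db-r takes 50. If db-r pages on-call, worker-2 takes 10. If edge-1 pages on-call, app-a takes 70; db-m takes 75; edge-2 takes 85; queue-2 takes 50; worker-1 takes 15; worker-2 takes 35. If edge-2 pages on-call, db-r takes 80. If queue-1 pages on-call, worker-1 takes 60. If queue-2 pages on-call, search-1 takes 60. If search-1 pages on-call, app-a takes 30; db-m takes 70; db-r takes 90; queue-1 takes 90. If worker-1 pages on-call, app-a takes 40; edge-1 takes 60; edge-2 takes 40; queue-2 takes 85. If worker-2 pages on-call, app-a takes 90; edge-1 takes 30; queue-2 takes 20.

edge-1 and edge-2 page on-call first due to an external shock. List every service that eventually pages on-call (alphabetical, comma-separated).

db-m, db-r, edge-1, edge-2, queue-1, queue-2, search-1

Round 1 — edge-1, edge-2 page on-call (initial).
  app-a: +70 → 70 < 120
  db-m: +75 → 75 ≥ 50
  db-r: +80 → 80 ≥ 80
  queue-2: +50 → 50 ≥ 30
  worker-1: +15 → 15 < 100
  worker-2: +35 → 35 < 90
Round 2 — db-m, db-r, queue-2 page on-call.
  search-1: +60 → 60 ≥ 40
  worker-2: +10 → 45 < 90
Round 3 — search-1 pages on-call.
  app-a: +30 → 100 < 120
  queue-1: +90 → 90 ≥ 30
Round 4 — queue-1 pages on-call.
  worker-1: +60 → 75 < 100
No further pages.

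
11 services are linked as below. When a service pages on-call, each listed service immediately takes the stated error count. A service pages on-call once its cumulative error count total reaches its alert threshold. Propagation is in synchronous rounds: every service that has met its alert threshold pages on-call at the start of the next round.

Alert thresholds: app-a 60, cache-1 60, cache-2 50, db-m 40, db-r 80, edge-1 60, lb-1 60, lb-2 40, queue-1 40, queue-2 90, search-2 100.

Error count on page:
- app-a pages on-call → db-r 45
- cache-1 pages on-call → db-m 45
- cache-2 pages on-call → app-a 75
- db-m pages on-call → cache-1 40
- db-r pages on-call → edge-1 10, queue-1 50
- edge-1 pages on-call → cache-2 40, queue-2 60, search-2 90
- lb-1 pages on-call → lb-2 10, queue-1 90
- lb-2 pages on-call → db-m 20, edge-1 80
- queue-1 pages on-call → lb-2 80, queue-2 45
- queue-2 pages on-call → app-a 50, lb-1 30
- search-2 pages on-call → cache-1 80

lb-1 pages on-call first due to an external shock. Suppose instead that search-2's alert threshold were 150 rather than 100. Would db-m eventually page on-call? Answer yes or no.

no

With search-2's alert threshold at 150:
Round 1 — lb-1 pages on-call (initial).
  lb-2: +10 → 10 < 40
  queue-1: +90 → 90 ≥ 40
Round 2 — queue-1 pages on-call.
  lb-2: +80 → 90 ≥ 40
  queue-2: +45 → 45 < 90
Round 3 — lb-2 pages on-call.
  db-m: +20 → 20 < 40
  edge-1: +80 → 80 ≥ 60
Round 4 — edge-1 pages on-call.
  cache-2: +40 → 40 < 50
  queue-2: +60 → 105 ≥ 90
  search-2: +90 → 90 < 150
Round 5 — queue-2 pages on-call.
  app-a: +50 → 50 < 60
No further pages.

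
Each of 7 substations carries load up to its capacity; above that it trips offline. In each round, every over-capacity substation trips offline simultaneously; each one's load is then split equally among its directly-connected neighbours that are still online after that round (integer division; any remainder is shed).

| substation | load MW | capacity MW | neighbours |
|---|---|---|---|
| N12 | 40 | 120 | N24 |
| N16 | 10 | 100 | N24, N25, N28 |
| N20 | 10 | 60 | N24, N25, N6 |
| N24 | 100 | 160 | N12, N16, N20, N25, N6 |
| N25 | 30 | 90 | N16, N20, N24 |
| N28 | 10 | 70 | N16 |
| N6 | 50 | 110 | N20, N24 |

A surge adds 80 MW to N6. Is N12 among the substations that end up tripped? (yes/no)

no

Round 1 — N6 at 130 > 110. N6 trips offline.
  N6 sheds 130 MW to N20, N24: 65 each.
    N20: 10+65 = 75 > 60
    N24: 100+65 = 165 > 160
Round 2 — N20, N24 trip offline.
  N20 sheds 75 MW to N25: 75 each.
    N25: 30+75 = 105 > 90
  N24 sheds 165 MW to N12, N16, N25: 55 each.
    N12: 40+55 = 95 ≤ 120
    N16: 10+55 = 65 ≤ 100
    N25: 105+55 = 160 > 90
Round 3 — N25 trips offline.
  N25 sheds 160 MW to N16: 160 each.
    N16: 65+160 = 225 > 100
Round 4 — N16 trips offline.
  N16 sheds 225 MW to N28: 225 each.
    N28: 10+225 = 235 > 70
Round 5 — N28 trips offline.
  N28 sheds 235 MW: no online neighbours, lost.
No further trips.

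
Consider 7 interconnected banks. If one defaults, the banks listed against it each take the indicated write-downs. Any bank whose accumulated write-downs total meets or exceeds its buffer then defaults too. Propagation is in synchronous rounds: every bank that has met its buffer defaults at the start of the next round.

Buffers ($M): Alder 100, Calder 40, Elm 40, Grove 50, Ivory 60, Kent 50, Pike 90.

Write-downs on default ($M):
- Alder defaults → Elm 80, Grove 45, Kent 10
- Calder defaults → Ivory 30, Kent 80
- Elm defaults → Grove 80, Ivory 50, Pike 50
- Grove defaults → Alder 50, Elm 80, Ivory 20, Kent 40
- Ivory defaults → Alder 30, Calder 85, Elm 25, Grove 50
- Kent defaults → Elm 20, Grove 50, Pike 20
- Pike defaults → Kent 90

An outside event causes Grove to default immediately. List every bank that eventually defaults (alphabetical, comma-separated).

Calder, Elm, Grove, Ivory, Kent

Round 1 — Grove defaults (initial).
  Alder: +50 → 50 < 100
  Elm: +80 → 80 ≥ 40
  Ivory: +20 → 20 < 60
  Kent: +40 → 40 < 50
Round 2 — Elm defaults.
  Ivory: +50 → 70 ≥ 60
  Pike: +50 → 50 < 90
Round 3 — Ivory defaults.
  Alder: +30 → 80 < 100
  Calder: +85 → 85 ≥ 40
Round 4 — Calder defaults.
  Kent: +80 → 120 ≥ 50
Round 5 — Kent defaults.
  Pike: +20 → 70 < 90
No further defaults.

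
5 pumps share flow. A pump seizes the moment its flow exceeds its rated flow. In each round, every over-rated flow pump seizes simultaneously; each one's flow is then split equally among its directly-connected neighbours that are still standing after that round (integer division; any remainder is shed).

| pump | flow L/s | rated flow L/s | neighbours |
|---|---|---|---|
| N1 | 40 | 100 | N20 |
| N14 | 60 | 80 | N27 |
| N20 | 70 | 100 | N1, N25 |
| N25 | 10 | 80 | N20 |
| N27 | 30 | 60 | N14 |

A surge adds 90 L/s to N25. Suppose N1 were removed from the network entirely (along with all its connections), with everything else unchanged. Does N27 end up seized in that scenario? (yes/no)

no

With N1 removed:
Round 1 — N25 at 100 > 80. N25 seizes.
  N25 sheds 100 L/s to N20: 100 each.
    N20: 70+100 = 170 > 100
Round 2 — N20 seizes.
  N20 sheds 170 L/s: no online neighbours, lost.
No further seizures.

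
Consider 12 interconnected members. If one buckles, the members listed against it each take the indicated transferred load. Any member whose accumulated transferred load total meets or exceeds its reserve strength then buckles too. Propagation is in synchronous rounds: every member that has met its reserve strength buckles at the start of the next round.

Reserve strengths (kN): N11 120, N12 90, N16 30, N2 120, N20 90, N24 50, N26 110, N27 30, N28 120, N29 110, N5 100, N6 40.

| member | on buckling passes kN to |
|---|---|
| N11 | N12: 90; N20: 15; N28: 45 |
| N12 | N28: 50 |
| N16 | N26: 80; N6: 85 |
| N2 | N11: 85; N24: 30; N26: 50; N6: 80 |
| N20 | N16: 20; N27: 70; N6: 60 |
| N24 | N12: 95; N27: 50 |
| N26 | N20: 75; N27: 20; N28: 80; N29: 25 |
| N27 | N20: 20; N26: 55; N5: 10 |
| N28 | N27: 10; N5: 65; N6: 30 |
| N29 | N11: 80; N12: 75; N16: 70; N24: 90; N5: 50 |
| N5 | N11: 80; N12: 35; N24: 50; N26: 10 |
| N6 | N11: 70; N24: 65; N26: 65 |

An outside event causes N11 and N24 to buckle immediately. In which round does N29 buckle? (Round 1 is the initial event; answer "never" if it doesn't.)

Round 1 — N11, N24 buckle (initial).
  N12: +90+95 → 185 ≥ 90
  N20: +15 → 15 < 90
  N27: +50 → 50 ≥ 30
  N28: +45 → 45 < 120
Round 2 — N12, N27 buckle.
  N20: +20 → 35 < 90
  N26: +55 → 55 < 110
  N28: +50 → 95 < 120
  N5: +10 → 10 < 100
No further bucklings.

never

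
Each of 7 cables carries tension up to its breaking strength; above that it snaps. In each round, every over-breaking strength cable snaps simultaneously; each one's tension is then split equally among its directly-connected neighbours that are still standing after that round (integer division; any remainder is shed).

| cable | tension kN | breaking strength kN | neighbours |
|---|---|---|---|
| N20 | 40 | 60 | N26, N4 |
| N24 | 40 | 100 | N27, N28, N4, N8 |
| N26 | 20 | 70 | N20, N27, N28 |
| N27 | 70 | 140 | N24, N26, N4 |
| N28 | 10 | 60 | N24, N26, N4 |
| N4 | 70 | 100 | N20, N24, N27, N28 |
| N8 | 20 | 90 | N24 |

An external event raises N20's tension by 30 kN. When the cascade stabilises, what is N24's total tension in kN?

75

Round 1 — N20 at 70 > 60. N20 snaps.
  N20 sheds 70 kN to N26, N4: 35 each.
    N26: 20+35 = 55 ≤ 70
    N4: 70+35 = 105 > 100
Round 2 — N4 snaps.
  N4 sheds 105 kN to N24, N27, N28: 35 each.
    N24: 40+35 = 75 ≤ 100
    N27: 70+35 = 105 ≤ 140
    N28: 10+35 = 45 ≤ 60
No further breaks.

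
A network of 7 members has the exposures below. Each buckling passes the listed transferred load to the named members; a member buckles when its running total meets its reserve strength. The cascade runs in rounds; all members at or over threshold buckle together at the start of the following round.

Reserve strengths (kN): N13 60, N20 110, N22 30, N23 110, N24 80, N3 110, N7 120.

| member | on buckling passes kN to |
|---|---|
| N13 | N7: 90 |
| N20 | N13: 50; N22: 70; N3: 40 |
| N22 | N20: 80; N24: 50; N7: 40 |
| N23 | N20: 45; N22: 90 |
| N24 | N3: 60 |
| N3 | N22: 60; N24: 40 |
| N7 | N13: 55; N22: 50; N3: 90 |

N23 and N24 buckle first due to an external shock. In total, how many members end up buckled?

Round 1 — N23, N24 buckle (initial).
  N20: +45 → 45 < 110
  N22: +90 → 90 ≥ 30
  N3: +60 → 60 < 110
Round 2 — N22 buckles.
  N20: +80 → 125 ≥ 110
  N7: +40 → 40 < 120
Round 3 — N20 buckles.
  N13: +50 → 50 < 60
  N3: +40 → 100 < 110
No further bucklings.

4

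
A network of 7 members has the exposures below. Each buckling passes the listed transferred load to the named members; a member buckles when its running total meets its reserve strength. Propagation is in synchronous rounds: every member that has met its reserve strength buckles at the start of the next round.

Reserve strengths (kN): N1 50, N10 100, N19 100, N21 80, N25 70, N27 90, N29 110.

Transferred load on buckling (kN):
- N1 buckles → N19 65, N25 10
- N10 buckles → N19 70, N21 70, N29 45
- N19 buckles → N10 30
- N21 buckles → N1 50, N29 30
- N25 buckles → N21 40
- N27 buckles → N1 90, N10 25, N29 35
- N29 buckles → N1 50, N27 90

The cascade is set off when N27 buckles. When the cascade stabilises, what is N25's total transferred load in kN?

10

Round 1 — N27 buckles (initial).
  N1: +90 → 90 ≥ 50
  N10: +25 → 25 < 100
  N29: +35 → 35 < 110
Round 2 — N1 buckles.
  N19: +65 → 65 < 100
  N25: +10 → 10 < 70
No further bucklings.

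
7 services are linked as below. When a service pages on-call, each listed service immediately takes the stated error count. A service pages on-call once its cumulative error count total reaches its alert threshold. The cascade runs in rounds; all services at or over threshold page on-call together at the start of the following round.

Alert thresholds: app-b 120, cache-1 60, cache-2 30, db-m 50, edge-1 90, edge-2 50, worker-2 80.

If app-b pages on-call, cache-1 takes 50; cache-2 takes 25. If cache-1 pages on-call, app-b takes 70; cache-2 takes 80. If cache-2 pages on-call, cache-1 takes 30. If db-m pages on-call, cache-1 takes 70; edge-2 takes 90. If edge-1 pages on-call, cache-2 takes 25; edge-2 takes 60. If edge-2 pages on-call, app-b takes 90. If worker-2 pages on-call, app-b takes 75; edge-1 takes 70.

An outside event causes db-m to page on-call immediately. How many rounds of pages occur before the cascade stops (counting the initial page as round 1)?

3

Round 1 — db-m pages on-call (initial).
  cache-1: +70 → 70 ≥ 60
  edge-2: +90 → 90 ≥ 50
Round 2 — cache-1, edge-2 page on-call.
  app-b: +70+90 → 160 ≥ 120
  cache-2: +80 → 80 ≥ 30
Round 3 — app-b, cache-2 page on-call.
No further pages.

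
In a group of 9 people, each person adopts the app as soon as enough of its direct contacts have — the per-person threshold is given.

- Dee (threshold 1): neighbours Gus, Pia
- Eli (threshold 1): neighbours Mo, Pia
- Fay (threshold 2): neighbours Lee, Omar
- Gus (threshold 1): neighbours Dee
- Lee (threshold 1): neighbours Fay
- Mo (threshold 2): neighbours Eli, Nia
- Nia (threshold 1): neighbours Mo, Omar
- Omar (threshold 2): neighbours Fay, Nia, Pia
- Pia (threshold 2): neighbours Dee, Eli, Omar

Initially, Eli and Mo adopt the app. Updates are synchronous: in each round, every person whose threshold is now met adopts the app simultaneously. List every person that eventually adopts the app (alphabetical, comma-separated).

Round 1 — Eli, Mo adopt the app (initial).
Round 2 — checking thresholds:
  Nia: 1 of 2 neighbours ≥ 1, adopts the app.
  Pia: 1 of 3 neighbours < 2, below threshold.
Round 3 — no new adoptions; cascade stops.

Eli, Mo, Nia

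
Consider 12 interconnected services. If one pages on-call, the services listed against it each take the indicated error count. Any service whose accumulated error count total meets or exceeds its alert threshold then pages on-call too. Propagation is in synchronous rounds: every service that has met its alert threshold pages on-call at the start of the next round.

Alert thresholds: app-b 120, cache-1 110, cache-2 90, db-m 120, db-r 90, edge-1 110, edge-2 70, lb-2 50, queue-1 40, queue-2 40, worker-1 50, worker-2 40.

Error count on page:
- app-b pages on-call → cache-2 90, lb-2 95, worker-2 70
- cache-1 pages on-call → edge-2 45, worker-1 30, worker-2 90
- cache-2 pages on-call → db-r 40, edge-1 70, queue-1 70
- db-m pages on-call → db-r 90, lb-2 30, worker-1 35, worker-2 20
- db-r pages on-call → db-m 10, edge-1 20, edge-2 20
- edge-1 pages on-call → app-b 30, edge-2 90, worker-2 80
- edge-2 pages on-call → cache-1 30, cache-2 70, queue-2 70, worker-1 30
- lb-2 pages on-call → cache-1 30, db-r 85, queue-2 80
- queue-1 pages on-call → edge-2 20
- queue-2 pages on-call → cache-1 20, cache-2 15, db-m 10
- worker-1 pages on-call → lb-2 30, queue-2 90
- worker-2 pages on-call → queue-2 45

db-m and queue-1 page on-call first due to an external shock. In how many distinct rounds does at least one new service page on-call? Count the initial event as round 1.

Round 1 — db-m, queue-1 page on-call (initial).
  db-r: +90 → 90 ≥ 90
  edge-2: +20 → 20 < 70
  lb-2: +30 → 30 < 50
  worker-1: +35 → 35 < 50
  worker-2: +20 → 20 < 40
Round 2 — db-r pages on-call.
  edge-1: +20 → 20 < 110
  edge-2: +20 → 40 < 70
No further pages.

2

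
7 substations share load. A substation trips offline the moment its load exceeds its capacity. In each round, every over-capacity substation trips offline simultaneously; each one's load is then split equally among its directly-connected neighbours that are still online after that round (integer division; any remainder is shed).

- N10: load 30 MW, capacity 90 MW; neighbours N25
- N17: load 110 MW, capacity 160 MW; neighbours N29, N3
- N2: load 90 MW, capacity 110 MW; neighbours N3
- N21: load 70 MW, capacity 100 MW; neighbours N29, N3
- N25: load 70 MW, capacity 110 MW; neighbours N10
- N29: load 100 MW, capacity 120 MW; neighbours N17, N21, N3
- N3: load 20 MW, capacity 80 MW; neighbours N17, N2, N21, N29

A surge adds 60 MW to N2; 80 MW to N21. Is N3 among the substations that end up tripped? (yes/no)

yes

Round 1 — N2 at 150 > 110; N21 at 150 > 100. N2, N21 trip offline.
  N2 sheds 150 MW to N3: 150 each.
    N3: 20+150 = 170 > 80
  N21 sheds 150 MW to N29, N3: 75 each.
    N29: 100+75 = 175 > 120
    N3: 170+75 = 245 > 80
Round 2 — N29, N3 trip offline.
  N29 sheds 175 MW to N17: 175 each.
    N17: 110+175 = 285 > 160
  N3 sheds 245 MW to N17: 245 each.
    N17: 285+245 = 530 > 160
Round 3 — N17 trips offline.
  N17 sheds 530 MW: no online neighbours, lost.
No further trips.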